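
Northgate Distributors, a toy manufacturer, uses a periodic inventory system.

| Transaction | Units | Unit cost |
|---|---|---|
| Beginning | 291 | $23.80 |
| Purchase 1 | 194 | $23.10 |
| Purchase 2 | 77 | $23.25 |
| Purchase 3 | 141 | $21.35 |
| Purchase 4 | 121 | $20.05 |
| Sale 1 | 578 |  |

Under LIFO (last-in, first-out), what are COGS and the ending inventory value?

Sale 1 (578) [LIFO — newest first]: 121 @ $20.05 + 141 @ $21.35 + 77 @ $23.25 + 194 @ $23.10 + 45 @ $23.80 = $12,779.05
Ending inventory: 246 @ $23.80 = $5,854.80

COGS = $12,779.05; ending inventory = $5,854.80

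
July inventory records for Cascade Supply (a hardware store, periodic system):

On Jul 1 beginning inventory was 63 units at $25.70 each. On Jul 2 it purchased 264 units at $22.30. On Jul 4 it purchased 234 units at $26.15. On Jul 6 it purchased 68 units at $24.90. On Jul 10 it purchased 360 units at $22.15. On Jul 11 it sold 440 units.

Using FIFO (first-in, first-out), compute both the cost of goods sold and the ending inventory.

COGS = $10,461.25; ending inventory = $12,831.35

Jul 11, 440 sold [FIFO — oldest first]: 63 @ $25.70 + 264 @ $22.30 + 113 @ $26.15 = $10,461.25
Ending inventory: 121 @ $26.15 + 68 @ $24.90 + 360 @ $22.15 = $12,831.35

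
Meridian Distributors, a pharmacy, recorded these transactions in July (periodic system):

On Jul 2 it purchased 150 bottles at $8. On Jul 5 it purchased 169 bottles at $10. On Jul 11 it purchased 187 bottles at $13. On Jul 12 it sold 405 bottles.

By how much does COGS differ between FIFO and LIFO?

FIFO COGS: 150 @ $8 + 169 @ $10 + 86 @ $13 = $4,008
LIFO COGS: 187 @ $13 + 169 @ $10 + 49 @ $8 = $4,513
Difference = |$4,008 − $4,513| = $505

$505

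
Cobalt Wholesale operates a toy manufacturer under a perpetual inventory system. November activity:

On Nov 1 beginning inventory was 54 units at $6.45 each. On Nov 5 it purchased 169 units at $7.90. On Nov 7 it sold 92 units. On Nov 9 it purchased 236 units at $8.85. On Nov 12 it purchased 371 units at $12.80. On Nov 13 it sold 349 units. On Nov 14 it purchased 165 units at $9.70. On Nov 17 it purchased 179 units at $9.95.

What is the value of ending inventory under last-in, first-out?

Ending inventory = $6,708.35

Nov 7, 92 sold [LIFO — newest first]: 92 @ $7.90 = $726.80
Nov 13, 349 sold [LIFO — newest first]: 349 @ $12.80 = $4,467.20
Total COGS = $726.80 + $4,467.20 = $5,194.00
Ending inventory: 54 @ $6.45 + 77 @ $7.90 + 236 @ $8.85 + 22 @ $12.80 + 165 @ $9.70 + 179 @ $9.95 = $6,708.35
Check: goods available $11,902.35 = COGS $5,194.00 + ending $6,708.35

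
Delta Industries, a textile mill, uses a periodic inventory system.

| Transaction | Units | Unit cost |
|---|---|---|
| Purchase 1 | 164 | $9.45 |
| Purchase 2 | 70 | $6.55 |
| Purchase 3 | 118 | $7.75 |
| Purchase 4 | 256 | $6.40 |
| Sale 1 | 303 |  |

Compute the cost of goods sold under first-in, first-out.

Sale 1 (303) [FIFO — oldest first]: 164 @ $9.45 + 70 @ $6.55 + 69 @ $7.75 = $2,543.05
Ending inventory: 49 @ $7.75 + 256 @ $6.40 = $2,018.15

COGS = $2,543.05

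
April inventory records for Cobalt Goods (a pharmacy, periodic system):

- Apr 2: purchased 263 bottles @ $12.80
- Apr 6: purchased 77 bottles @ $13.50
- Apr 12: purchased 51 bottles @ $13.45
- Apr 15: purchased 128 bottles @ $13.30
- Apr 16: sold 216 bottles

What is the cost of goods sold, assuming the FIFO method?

COGS = $2,764.80

Apr 16, 216 sold [FIFO — oldest first]: 216 @ $12.80 = $2,764.80
Ending inventory: 47 @ $12.80 + 77 @ $13.50 + 51 @ $13.45 + 128 @ $13.30 = $4,029.45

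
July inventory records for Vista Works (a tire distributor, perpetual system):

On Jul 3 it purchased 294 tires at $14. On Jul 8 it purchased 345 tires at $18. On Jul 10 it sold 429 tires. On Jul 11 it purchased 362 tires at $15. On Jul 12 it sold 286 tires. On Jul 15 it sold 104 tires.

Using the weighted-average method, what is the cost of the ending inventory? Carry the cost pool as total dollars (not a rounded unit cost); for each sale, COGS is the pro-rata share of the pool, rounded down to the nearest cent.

Ending inventory = $2,807.49

After Jul 3: 294 on hand, pool $4,116.00 (≈ $14.0000 each)
After Jul 8: 639 on hand, pool $10,326.00 (≈ $16.1596 each)
Jul 10, sell 429: 429/639 × $10,326.00 → $6,932.47
After Jul 11: 572 on hand, pool $8,823.53 (≈ $15.4258 each)
Jul 12, sell 286: 286/572 × $8,823.53 → $4,411.76
Jul 15, sell 104: 104/286 × $4,411.77 → $1,604.28
Total COGS = $6,932.47 + $4,411.76 + $1,604.28 = $12,948.51
Ending inventory (cost pool remaining) = $2,807.49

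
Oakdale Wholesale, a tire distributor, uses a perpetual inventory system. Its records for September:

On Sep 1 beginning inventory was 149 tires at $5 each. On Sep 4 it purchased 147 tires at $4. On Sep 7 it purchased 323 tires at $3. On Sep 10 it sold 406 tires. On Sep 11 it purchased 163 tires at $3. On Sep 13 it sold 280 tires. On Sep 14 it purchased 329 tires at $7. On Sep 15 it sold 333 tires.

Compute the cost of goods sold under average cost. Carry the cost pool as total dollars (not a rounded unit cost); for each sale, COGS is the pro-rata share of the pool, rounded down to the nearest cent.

After Sep 1: 149 on hand, pool $745.00 (≈ $5.0000 each)
After Sep 4: 296 on hand, pool $1,333.00 (≈ $4.5034 each)
After Sep 7: 619 on hand, pool $2,302.00 (≈ $3.7189 each)
Sep 10, sell 406: 406/619 × $2,302.00 → $1,509.87
After Sep 11: 376 on hand, pool $1,281.13 (≈ $3.4073 each)
Sep 13, sell 280: 280/376 × $1,281.13 → $954.03
After Sep 14: 425 on hand, pool $2,630.10 (≈ $6.1885 each)
Sep 15, sell 333: 333/425 × $2,630.10 → $2,060.76
Total COGS = $1,509.87 + $954.03 + $2,060.76 = $4,524.66
Ending inventory (cost pool remaining) = $569.34

COGS = $4,524.66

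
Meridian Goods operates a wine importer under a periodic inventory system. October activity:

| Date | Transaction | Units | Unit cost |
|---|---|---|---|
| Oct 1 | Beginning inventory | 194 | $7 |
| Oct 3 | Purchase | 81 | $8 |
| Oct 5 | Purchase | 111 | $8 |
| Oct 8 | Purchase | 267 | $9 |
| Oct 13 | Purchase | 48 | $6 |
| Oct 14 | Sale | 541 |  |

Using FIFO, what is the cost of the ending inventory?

Oct 14, 541 sold [FIFO — oldest first]: 194 @ $7 + 81 @ $8 + 111 @ $8 + 155 @ $9 = $4,289
Ending inventory: 112 @ $9 + 48 @ $6 = $1,296

Ending inventory = $1,296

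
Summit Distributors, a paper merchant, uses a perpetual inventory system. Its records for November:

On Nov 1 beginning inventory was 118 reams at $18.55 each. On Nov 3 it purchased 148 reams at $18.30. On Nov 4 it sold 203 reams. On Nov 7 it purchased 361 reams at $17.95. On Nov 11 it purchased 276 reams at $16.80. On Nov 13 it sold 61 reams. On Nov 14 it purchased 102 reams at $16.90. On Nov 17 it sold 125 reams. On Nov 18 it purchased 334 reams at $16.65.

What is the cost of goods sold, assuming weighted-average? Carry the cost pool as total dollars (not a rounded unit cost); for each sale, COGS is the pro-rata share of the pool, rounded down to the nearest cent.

COGS = $6,988.50

After Nov 1: 118 on hand, pool $2,188.90 (≈ $18.5500 each)
After Nov 3: 266 on hand, pool $4,897.30 (≈ $18.4109 each)
Nov 4, sell 203: 203/266 × $4,897.30 → $3,737.41
After Nov 7: 424 on hand, pool $7,639.84 (≈ $18.0185 each)
After Nov 11: 700 on hand, pool $12,276.64 (≈ $17.5381 each)
Nov 13, sell 61: 61/700 × $12,276.64 → $1,069.82
After Nov 14: 741 on hand, pool $12,930.62 (≈ $17.4502 each)
Nov 17, sell 125: 125/741 × $12,930.62 → $2,181.27
After Nov 18: 950 on hand, pool $16,310.45 (≈ $17.1689 each)
Total COGS = $3,737.41 + $1,069.82 + $2,181.27 = $6,988.50
Ending inventory (cost pool remaining) = $16,310.45
Check: goods available $23,298.95 = COGS $6,988.50 + ending $16,310.45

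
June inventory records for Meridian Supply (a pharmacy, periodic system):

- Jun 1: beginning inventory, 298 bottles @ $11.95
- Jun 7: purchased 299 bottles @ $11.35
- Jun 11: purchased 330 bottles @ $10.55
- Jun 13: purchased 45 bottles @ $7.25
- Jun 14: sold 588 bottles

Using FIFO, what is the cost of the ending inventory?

Jun 14, 588 sold [FIFO — oldest first]: 298 @ $11.95 + 290 @ $11.35 = $6,852.60
Ending inventory: 9 @ $11.35 + 330 @ $10.55 + 45 @ $7.25 = $3,909.90

Ending inventory = $3,909.90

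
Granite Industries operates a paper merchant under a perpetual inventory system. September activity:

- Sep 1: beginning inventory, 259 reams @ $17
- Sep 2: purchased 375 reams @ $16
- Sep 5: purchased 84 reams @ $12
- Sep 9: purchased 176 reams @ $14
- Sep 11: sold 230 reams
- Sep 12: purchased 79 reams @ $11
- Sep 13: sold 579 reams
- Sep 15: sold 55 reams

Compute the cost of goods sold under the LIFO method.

COGS = $12,891

Sep 11, 230 sold [LIFO — newest first]: 176 @ $14 + 54 @ $12 = $3,112
Sep 13, 579 sold [LIFO — newest first]: 79 @ $11 + 30 @ $12 + 375 @ $16 + 95 @ $17 = $8,844
Sep 15, 55 sold [LIFO — newest first]: 55 @ $17 = $935
Total COGS = $3,112 + $8,844 + $935 = $12,891
Ending inventory: 109 @ $17 = $1,853
Check: goods available $14,744 = COGS $12,891 + ending $1,853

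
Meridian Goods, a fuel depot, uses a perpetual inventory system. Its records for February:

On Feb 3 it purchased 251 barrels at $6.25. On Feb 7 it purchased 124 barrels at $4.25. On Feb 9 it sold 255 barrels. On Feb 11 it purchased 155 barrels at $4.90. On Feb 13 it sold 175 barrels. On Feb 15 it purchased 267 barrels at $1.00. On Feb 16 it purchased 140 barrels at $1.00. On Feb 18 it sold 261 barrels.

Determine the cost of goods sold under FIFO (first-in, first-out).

COGS = $3,016.25

Feb 9, 255 sold [FIFO — oldest first]: 251 @ $6.25 + 4 @ $4.25 = $1,585.75
Feb 13, 175 sold [FIFO — oldest first]: 120 @ $4.25 + 55 @ $4.90 = $779.50
Feb 18, 261 sold [FIFO — oldest first]: 100 @ $4.90 + 161 @ $1.00 = $651.00
Total COGS = $1,585.75 + $779.50 + $651.00 = $3,016.25
Ending inventory: 106 @ $1.00 + 140 @ $1.00 = $246.00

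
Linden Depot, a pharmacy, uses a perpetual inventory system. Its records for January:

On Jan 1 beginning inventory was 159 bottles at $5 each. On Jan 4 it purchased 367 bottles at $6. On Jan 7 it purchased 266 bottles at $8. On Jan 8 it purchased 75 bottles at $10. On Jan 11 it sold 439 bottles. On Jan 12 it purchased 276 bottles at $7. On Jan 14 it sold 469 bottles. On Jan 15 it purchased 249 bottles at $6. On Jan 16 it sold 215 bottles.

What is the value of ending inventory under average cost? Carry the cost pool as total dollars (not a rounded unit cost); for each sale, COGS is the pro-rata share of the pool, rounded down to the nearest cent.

After Jan 1: 159 on hand, pool $795.00 (≈ $5.0000 each)
After Jan 4: 526 on hand, pool $2,997.00 (≈ $5.6977 each)
After Jan 7: 792 on hand, pool $5,125.00 (≈ $6.4710 each)
After Jan 8: 867 on hand, pool $5,875.00 (≈ $6.7762 each)
Jan 11, sell 439: 439/867 × $5,875.00 → $2,974.76
After Jan 12: 704 on hand, pool $4,832.24 (≈ $6.8640 each)
Jan 14, sell 469: 469/704 × $4,832.24 → $3,219.20
After Jan 15: 484 on hand, pool $3,107.04 (≈ $6.4195 each)
Jan 16, sell 215: 215/484 × $3,107.04 → $1,380.19
Total COGS = $2,974.76 + $3,219.20 + $1,380.19 = $7,574.15
Ending inventory (cost pool remaining) = $1,726.85

Ending inventory = $1,726.85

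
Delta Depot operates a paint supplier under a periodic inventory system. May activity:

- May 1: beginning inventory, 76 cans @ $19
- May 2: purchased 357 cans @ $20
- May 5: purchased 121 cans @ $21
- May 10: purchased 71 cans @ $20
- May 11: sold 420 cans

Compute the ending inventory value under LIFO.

Ending inventory = $4,024

May 11, 420 sold [LIFO — newest first]: 71 @ $20 + 121 @ $21 + 228 @ $20 = $8,521
Ending inventory: 76 @ $19 + 129 @ $20 = $4,024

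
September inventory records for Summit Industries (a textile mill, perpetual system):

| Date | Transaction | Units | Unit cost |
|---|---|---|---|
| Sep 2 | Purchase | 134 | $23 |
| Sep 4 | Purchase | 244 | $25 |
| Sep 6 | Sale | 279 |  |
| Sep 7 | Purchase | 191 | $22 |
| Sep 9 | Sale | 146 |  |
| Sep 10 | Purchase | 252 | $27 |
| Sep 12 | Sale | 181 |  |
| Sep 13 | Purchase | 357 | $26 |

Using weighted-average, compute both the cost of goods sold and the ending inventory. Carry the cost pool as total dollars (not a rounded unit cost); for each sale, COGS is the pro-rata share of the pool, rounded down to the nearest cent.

After Sep 2: 134 on hand, pool $3,082.00 (≈ $23.0000 each)
After Sep 4: 378 on hand, pool $9,182.00 (≈ $24.2910 each)
Sep 6, sell 279: 279/378 × $9,182.00 → $6,777.19
After Sep 7: 290 on hand, pool $6,606.81 (≈ $22.7821 each)
Sep 9, sell 146: 146/290 × $6,606.81 → $3,326.18
After Sep 10: 396 on hand, pool $10,084.63 (≈ $25.4662 each)
Sep 12, sell 181: 181/396 × $10,084.63 → $4,609.38
After Sep 13: 572 on hand, pool $14,757.25 (≈ $25.7994 each)
Total COGS = $6,777.19 + $3,326.18 + $4,609.38 = $14,712.75
Ending inventory (cost pool remaining) = $14,757.25
Check: goods available $29,470.00 = COGS $14,712.75 + ending $14,757.25

COGS = $14,712.75; ending inventory = $14,757.25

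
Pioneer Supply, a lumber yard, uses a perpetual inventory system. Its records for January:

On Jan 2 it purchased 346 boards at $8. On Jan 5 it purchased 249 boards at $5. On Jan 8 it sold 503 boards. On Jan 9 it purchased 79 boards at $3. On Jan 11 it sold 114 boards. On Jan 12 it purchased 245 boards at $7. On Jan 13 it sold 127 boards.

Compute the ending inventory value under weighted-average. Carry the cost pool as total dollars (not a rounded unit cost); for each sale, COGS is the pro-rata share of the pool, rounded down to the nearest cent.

After Jan 2: 346 on hand, pool $2,768.00 (≈ $8.0000 each)
After Jan 5: 595 on hand, pool $4,013.00 (≈ $6.7445 each)
Jan 8, sell 503: 503/595 × $4,013.00 → $3,392.50
After Jan 9: 171 on hand, pool $857.50 (≈ $5.0146 each)
Jan 11, sell 114: 114/171 × $857.50 → $571.66
After Jan 12: 302 on hand, pool $2,000.84 (≈ $6.6253 each)
Jan 13, sell 127: 127/302 × $2,000.84 → $841.41
Total COGS = $3,392.50 + $571.66 + $841.41 = $4,805.57
Ending inventory (cost pool remaining) = $1,159.43

Ending inventory = $1,159.43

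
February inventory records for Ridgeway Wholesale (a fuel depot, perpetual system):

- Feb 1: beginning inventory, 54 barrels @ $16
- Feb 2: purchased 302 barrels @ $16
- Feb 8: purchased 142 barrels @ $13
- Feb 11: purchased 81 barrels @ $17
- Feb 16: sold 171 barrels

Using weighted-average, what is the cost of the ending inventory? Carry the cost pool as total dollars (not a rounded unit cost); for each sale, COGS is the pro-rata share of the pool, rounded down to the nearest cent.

Ending inventory = $6,284.90

After Feb 1: 54 on hand, pool $864.00 (≈ $16.0000 each)
After Feb 2: 356 on hand, pool $5,696.00 (≈ $16.0000 each)
After Feb 8: 498 on hand, pool $7,542.00 (≈ $15.1446 each)
After Feb 11: 579 on hand, pool $8,919.00 (≈ $15.4041 each)
Feb 16, sell 171: 171/579 × $8,919.00 → $2,634.10
Ending inventory (cost pool remaining) = $6,284.90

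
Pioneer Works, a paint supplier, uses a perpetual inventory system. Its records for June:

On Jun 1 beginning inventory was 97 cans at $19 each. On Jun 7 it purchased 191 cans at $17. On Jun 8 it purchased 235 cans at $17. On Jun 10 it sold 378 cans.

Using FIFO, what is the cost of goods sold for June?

COGS = $6,620

Jun 10, 378 sold [FIFO — oldest first]: 97 @ $19 + 191 @ $17 + 90 @ $17 = $6,620
Ending inventory: 145 @ $17 = $2,465
Check: goods available $9,085 = COGS $6,620 + ending $2,465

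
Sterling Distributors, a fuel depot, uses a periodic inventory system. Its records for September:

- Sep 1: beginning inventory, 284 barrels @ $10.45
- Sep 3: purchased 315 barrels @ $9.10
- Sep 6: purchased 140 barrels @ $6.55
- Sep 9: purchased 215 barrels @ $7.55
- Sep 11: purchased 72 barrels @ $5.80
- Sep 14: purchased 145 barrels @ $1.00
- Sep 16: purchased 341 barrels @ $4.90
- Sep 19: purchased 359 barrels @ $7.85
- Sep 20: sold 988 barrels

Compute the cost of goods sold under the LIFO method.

COGS = $5,587.70

Sep 20, 988 sold [LIFO — newest first]: 359 @ $7.85 + 341 @ $4.90 + 145 @ $1.00 + 72 @ $5.80 + 71 @ $7.55 = $5,587.70
Ending inventory: 284 @ $10.45 + 315 @ $9.10 + 140 @ $6.55 + 144 @ $7.55 = $7,838.50
Check: goods available $13,426.20 = COGS $5,587.70 + ending $7,838.50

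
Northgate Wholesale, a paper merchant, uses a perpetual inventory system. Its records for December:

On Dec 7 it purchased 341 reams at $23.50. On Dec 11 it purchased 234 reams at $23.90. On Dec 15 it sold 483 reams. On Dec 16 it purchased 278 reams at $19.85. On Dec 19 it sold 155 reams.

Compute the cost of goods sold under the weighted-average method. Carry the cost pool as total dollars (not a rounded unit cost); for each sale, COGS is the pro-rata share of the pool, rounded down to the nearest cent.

COGS = $14,652.81

After Dec 7: 341 on hand, pool $8,013.50 (≈ $23.5000 each)
After Dec 11: 575 on hand, pool $13,606.10 (≈ $23.6628 each)
Dec 15, sell 483: 483/575 × $13,606.10 → $11,429.12
After Dec 16: 370 on hand, pool $7,695.28 (≈ $20.7981 each)
Dec 19, sell 155: 155/370 × $7,695.28 → $3,223.69
Total COGS = $11,429.12 + $3,223.69 = $14,652.81
Ending inventory (cost pool remaining) = $4,471.59
Check: goods available $19,124.40 = COGS $14,652.81 + ending $4,471.59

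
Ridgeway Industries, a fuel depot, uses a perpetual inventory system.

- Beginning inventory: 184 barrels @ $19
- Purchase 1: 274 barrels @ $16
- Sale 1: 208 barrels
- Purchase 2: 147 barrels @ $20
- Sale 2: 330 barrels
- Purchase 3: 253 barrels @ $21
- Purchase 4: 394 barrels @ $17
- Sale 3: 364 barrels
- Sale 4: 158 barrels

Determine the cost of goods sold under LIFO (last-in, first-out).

Sale 1 (208) [LIFO — newest first]: 208 @ $16 = $3,328
Sale 2 (330) [LIFO — newest first]: 147 @ $20 + 66 @ $16 + 117 @ $19 = $6,219
Sale 3 (364) [LIFO — newest first]: 364 @ $17 = $6,188
Sale 4 (158) [LIFO — newest first]: 30 @ $17 + 128 @ $21 = $3,198
Total COGS = $3,328 + $6,219 + $6,188 + $3,198 = $18,933
Ending inventory: 67 @ $19 + 125 @ $21 = $3,898

COGS = $18,933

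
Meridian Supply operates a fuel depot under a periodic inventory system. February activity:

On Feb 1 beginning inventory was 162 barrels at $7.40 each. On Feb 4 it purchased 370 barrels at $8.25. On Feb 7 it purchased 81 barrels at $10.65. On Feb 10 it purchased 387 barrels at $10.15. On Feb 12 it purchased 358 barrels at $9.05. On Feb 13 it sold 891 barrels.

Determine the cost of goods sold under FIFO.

COGS = $7,935.65

Feb 13, 891 sold [FIFO — oldest first]: 162 @ $7.40 + 370 @ $8.25 + 81 @ $10.65 + 278 @ $10.15 = $7,935.65
Ending inventory: 109 @ $10.15 + 358 @ $9.05 = $4,346.25
Check: goods available $12,281.90 = COGS $7,935.65 + ending $4,346.25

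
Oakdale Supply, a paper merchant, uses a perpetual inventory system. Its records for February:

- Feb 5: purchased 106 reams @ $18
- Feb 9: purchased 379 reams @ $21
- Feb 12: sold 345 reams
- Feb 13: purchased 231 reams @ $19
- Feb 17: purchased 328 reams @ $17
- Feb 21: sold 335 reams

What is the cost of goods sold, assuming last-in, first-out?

COGS = $12,954

Feb 12, 345 sold [LIFO — newest first]: 345 @ $21 = $7,245
Feb 21, 335 sold [LIFO — newest first]: 328 @ $17 + 7 @ $19 = $5,709
Total COGS = $7,245 + $5,709 = $12,954
Ending inventory: 106 @ $18 + 34 @ $21 + 224 @ $19 = $6,878
Check: goods available $19,832 = COGS $12,954 + ending $6,878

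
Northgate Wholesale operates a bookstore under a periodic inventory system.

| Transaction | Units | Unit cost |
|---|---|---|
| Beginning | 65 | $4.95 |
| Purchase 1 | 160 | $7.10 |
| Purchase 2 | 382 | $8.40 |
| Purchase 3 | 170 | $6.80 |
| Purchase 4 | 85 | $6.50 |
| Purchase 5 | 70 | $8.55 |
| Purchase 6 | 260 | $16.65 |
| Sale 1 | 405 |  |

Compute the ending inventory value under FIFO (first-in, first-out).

Sale 1 (405) [FIFO — oldest first]: 65 @ $4.95 + 160 @ $7.10 + 180 @ $8.40 = $2,969.75
Ending inventory: 202 @ $8.40 + 170 @ $6.80 + 85 @ $6.50 + 70 @ $8.55 + 260 @ $16.65 = $8,332.80

Ending inventory = $8,332.80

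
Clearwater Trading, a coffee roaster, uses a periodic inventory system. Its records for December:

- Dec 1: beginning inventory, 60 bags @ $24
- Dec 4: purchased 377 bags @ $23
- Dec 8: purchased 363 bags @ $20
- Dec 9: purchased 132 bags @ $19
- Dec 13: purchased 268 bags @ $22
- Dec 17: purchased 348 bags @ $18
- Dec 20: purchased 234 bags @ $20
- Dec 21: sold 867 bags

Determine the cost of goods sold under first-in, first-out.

Dec 21, 867 sold [FIFO — oldest first]: 60 @ $24 + 377 @ $23 + 363 @ $20 + 67 @ $19 = $18,644
Ending inventory: 65 @ $19 + 268 @ $22 + 348 @ $18 + 234 @ $20 = $18,075

COGS = $18,644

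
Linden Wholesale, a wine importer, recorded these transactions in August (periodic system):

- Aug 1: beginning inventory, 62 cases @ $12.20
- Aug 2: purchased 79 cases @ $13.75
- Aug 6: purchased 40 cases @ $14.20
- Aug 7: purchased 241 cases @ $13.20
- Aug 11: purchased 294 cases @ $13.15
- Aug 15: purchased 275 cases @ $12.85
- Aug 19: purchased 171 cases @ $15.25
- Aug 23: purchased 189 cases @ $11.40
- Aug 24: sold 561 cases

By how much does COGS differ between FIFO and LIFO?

FIFO COGS: 62 @ $12.20 + 79 @ $13.75 + 40 @ $14.20 + 241 @ $13.20 + 139 @ $13.15 = $7,419.70
LIFO COGS: 189 @ $11.40 + 171 @ $15.25 + 201 @ $12.85 = $7,345.20
Difference = |$7,419.70 − $7,345.20| = $74.50

$74.50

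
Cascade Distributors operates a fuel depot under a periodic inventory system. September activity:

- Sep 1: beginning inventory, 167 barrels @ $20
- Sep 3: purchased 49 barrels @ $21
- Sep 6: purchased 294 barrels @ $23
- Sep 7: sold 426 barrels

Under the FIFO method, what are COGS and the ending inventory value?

COGS = $9,199; ending inventory = $1,932

Sep 7, 426 sold [FIFO — oldest first]: 167 @ $20 + 49 @ $21 + 210 @ $23 = $9,199
Ending inventory: 84 @ $23 = $1,932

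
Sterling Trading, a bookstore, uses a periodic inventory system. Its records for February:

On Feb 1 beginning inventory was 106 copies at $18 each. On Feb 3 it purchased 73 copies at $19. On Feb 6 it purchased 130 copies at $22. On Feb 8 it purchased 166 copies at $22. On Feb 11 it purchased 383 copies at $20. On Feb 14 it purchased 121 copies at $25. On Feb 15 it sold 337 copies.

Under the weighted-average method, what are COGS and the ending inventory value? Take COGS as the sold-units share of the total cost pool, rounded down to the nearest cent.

COGS = $7,053.93; ending inventory = $13,438.07

Feb 15, sell 337: 337/979 × $20,492.00 → $7,053.93
Ending inventory (cost pool remaining) = $13,438.07
Check: goods available $20,492.00 = COGS $7,053.93 + ending $13,438.07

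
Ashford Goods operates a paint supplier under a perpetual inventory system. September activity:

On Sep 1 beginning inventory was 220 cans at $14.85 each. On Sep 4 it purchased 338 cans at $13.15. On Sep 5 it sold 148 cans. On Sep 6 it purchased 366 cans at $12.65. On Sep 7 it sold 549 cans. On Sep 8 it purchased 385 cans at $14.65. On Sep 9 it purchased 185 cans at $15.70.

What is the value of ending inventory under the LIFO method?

Ending inventory = $11,903.80

Sep 5, 148 sold [LIFO — newest first]: 148 @ $13.15 = $1,946.20
Sep 7, 549 sold [LIFO — newest first]: 366 @ $12.65 + 183 @ $13.15 = $7,036.35
Total COGS = $1,946.20 + $7,036.35 = $8,982.55
Ending inventory: 220 @ $14.85 + 7 @ $13.15 + 385 @ $14.65 + 185 @ $15.70 = $11,903.80
Check: goods available $20,886.35 = COGS $8,982.55 + ending $11,903.80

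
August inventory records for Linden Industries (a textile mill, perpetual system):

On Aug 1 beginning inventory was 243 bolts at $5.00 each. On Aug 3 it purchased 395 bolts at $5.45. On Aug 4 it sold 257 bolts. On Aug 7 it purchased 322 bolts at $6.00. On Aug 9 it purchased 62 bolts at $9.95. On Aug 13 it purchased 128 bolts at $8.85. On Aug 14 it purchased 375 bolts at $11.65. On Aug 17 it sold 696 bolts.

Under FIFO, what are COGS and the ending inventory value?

Aug 4, 257 sold [FIFO — oldest first]: 243 @ $5.00 + 14 @ $5.45 = $1,291.30
Aug 17, 696 sold [FIFO — oldest first]: 381 @ $5.45 + 315 @ $6.00 = $3,966.45
Total COGS = $1,291.30 + $3,966.45 = $5,257.75
Ending inventory: 7 @ $6.00 + 62 @ $9.95 + 128 @ $8.85 + 375 @ $11.65 = $6,160.45

COGS = $5,257.75; ending inventory = $6,160.45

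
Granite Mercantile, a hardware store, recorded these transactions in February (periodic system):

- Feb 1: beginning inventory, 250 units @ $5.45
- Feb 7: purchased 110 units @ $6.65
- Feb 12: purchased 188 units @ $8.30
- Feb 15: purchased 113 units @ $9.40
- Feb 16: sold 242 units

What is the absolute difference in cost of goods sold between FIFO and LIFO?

$814.00

FIFO COGS: 242 @ $5.45 = $1,318.90
LIFO COGS: 113 @ $9.40 + 129 @ $8.30 = $2,132.90
Difference = |$1,318.90 − $2,132.90| = $814.00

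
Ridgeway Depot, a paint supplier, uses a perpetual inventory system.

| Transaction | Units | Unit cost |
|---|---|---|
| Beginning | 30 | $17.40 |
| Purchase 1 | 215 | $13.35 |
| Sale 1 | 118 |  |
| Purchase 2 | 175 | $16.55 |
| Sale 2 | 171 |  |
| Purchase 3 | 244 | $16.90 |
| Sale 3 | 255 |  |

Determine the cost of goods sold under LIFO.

COGS = $8,688.60

Sale 1 (118) [LIFO — newest first]: 118 @ $13.35 = $1,575.30
Sale 2 (171) [LIFO — newest first]: 171 @ $16.55 = $2,830.05
Sale 3 (255) [LIFO — newest first]: 244 @ $16.90 + 4 @ $16.55 + 7 @ $13.35 = $4,283.25
Total COGS = $1,575.30 + $2,830.05 + $4,283.25 = $8,688.60
Ending inventory: 30 @ $17.40 + 90 @ $13.35 = $1,723.50
Check: goods available $10,412.10 = COGS $8,688.60 + ending $1,723.50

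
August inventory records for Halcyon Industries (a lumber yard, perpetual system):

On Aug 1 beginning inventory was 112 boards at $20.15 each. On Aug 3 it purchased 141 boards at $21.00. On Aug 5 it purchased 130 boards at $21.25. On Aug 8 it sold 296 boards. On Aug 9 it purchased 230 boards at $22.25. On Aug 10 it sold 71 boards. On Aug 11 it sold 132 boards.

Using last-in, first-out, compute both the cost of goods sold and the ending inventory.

Aug 8, 296 sold [LIFO — newest first]: 130 @ $21.25 + 141 @ $21.00 + 25 @ $20.15 = $6,227.25
Aug 10, 71 sold [LIFO — newest first]: 71 @ $22.25 = $1,579.75
Aug 11, 132 sold [LIFO — newest first]: 132 @ $22.25 = $2,937.00
Total COGS = $6,227.25 + $1,579.75 + $2,937.00 = $10,744.00
Ending inventory: 87 @ $20.15 + 27 @ $22.25 = $2,353.80
Check: goods available $13,097.80 = COGS $10,744.00 + ending $2,353.80

COGS = $10,744.00; ending inventory = $2,353.80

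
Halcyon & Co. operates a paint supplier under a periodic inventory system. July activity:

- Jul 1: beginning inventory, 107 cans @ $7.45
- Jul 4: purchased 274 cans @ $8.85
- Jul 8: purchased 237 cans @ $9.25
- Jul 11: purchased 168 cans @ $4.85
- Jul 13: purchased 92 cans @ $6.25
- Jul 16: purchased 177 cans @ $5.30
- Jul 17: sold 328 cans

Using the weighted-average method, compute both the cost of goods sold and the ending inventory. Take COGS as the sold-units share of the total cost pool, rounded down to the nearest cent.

COGS = $2,407.05; ending inventory = $5,335.15

Jul 17, sell 328: 328/1055 × $7,742.20 → $2,407.05
Ending inventory (cost pool remaining) = $5,335.15
Check: goods available $7,742.20 = COGS $2,407.05 + ending $5,335.15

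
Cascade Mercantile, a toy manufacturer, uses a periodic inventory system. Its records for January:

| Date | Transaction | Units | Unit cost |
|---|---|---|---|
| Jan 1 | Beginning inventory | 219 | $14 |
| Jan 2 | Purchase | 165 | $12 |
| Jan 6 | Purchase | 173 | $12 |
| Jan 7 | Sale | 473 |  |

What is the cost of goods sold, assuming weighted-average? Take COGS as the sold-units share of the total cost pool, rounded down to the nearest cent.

COGS = $6,047.94

Jan 7, sell 473: 473/557 × $7,122.00 → $6,047.94
Ending inventory (cost pool remaining) = $1,074.06
Check: goods available $7,122.00 = COGS $6,047.94 + ending $1,074.06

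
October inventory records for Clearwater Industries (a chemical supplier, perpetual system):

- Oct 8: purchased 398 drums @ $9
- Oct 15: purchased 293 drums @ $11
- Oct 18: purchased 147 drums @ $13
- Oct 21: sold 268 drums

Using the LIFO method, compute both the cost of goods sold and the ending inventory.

COGS = $3,242; ending inventory = $5,474

Oct 21, 268 sold [LIFO — newest first]: 147 @ $13 + 121 @ $11 = $3,242
Ending inventory: 398 @ $9 + 172 @ $11 = $5,474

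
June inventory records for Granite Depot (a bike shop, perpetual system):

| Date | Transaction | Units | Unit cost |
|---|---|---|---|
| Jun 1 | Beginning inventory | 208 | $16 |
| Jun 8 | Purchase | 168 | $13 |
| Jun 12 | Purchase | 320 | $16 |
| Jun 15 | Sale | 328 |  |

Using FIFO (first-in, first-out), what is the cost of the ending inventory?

Ending inventory = $5,744

Jun 15, 328 sold [FIFO — oldest first]: 208 @ $16 + 120 @ $13 = $4,888
Ending inventory: 48 @ $13 + 320 @ $16 = $5,744
Check: goods available $10,632 = COGS $4,888 + ending $5,744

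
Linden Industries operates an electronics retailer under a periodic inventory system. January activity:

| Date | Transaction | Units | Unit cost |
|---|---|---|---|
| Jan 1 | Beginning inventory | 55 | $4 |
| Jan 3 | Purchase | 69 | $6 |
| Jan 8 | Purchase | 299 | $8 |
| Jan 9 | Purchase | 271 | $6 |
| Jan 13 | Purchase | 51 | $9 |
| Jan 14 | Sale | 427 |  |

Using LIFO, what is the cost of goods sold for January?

Jan 14, 427 sold [LIFO — newest first]: 51 @ $9 + 271 @ $6 + 105 @ $8 = $2,925
Ending inventory: 55 @ $4 + 69 @ $6 + 194 @ $8 = $2,186

COGS = $2,925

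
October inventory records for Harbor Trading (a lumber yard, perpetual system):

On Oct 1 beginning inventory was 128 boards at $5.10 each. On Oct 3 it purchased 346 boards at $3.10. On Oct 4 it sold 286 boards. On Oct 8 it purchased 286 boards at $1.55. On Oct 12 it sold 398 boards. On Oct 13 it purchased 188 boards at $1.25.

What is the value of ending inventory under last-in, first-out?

Ending inventory = $622.60

Oct 4, 286 sold [LIFO — newest first]: 286 @ $3.10 = $886.60
Oct 12, 398 sold [LIFO — newest first]: 286 @ $1.55 + 60 @ $3.10 + 52 @ $5.10 = $894.50
Total COGS = $886.60 + $894.50 = $1,781.10
Ending inventory: 76 @ $5.10 + 188 @ $1.25 = $622.60
Check: goods available $2,403.70 = COGS $1,781.10 + ending $622.60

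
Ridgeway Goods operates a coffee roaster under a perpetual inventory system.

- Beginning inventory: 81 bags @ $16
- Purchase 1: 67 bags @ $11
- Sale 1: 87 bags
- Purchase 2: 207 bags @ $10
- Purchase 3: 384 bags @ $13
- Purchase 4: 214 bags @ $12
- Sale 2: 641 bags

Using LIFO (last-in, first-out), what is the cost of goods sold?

Sale 1 (87) [LIFO — newest first]: 67 @ $11 + 20 @ $16 = $1,057
Sale 2 (641) [LIFO — newest first]: 214 @ $12 + 384 @ $13 + 43 @ $10 = $7,990
Total COGS = $1,057 + $7,990 = $9,047
Ending inventory: 61 @ $16 + 164 @ $10 = $2,616
Check: goods available $11,663 = COGS $9,047 + ending $2,616

COGS = $9,047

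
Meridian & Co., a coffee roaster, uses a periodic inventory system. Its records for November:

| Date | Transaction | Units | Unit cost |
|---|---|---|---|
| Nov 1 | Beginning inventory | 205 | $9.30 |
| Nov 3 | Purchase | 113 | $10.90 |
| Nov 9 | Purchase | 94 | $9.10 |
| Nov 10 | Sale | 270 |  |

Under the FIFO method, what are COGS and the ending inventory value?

COGS = $2,615.00; ending inventory = $1,378.60

Nov 10, 270 sold [FIFO — oldest first]: 205 @ $9.30 + 65 @ $10.90 = $2,615.00
Ending inventory: 48 @ $10.90 + 94 @ $9.10 = $1,378.60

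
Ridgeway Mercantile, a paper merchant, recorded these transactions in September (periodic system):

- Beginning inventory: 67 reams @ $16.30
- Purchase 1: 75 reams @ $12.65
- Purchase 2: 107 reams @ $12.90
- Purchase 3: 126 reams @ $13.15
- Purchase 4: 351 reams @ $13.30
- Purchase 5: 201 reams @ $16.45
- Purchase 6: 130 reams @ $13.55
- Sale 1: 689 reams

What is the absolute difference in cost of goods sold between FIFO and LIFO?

$574.05

FIFO COGS: 67 @ $16.30 + 75 @ $12.65 + 107 @ $12.90 + 126 @ $13.15 + 314 @ $13.30 = $9,254.25
LIFO COGS: 130 @ $13.55 + 201 @ $16.45 + 351 @ $13.30 + 7 @ $13.15 = $9,828.30
Difference = |$9,254.25 − $9,828.30| = $574.05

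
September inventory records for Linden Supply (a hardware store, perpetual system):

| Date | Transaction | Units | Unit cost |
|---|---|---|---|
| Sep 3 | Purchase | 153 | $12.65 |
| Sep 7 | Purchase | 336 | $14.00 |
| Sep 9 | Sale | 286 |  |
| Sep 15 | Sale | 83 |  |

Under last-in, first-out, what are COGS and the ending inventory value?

Sep 9, 286 sold [LIFO — newest first]: 286 @ $14.00 = $4,004.00
Sep 15, 83 sold [LIFO — newest first]: 50 @ $14.00 + 33 @ $12.65 = $1,117.45
Total COGS = $4,004.00 + $1,117.45 = $5,121.45
Ending inventory: 120 @ $12.65 = $1,518.00

COGS = $5,121.45; ending inventory = $1,518.00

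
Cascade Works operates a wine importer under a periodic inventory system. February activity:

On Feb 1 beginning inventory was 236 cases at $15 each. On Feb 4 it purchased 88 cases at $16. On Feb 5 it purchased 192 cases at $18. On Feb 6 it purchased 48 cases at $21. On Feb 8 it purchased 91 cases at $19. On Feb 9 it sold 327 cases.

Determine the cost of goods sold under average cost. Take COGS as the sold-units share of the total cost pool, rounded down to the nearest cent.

Feb 9, sell 327: 327/655 × $11,141.00 → $5,561.99
Ending inventory (cost pool remaining) = $5,579.01

COGS = $5,561.99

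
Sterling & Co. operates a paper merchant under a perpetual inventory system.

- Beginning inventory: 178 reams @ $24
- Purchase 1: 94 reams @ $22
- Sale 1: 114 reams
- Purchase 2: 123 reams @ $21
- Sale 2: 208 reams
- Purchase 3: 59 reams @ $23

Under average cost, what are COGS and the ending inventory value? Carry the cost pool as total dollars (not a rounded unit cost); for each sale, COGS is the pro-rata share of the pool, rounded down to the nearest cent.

After Beginning: 178 on hand, pool $4,272.00 (≈ $24.0000 each)
After Purchase 1: 272 on hand, pool $6,340.00 (≈ $23.3088 each)
Sale 1, sell 114: 114/272 × $6,340.00 → $2,657.20
After Purchase 2: 281 on hand, pool $6,265.80 (≈ $22.2982 each)
Sale 2, sell 208: 208/281 × $6,265.80 → $4,638.02
After Purchase 3: 132 on hand, pool $2,984.78 (≈ $22.6120 each)
Total COGS = $2,657.20 + $4,638.02 = $7,295.22
Ending inventory (cost pool remaining) = $2,984.78
Check: goods available $10,280.00 = COGS $7,295.22 + ending $2,984.78

COGS = $7,295.22; ending inventory = $2,984.78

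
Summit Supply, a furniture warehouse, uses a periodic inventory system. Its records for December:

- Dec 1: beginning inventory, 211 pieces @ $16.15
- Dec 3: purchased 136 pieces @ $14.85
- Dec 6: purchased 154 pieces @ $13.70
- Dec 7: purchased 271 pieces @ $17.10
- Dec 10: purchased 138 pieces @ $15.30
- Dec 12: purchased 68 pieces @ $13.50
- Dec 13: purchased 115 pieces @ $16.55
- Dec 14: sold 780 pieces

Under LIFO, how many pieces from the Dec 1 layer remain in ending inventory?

Dec 14, 780 sold [LIFO — newest first]: 115 @ $16.55 + 68 @ $13.50 + 138 @ $15.30 + 271 @ $17.10 + 154 @ $13.70 + 34 @ $14.85 = $12,181.45
Ending inventory: 211 @ $16.15 + 102 @ $14.85 = $4,922.35
Check: goods available $17,103.80 = COGS $12,181.45 + ending $4,922.35

211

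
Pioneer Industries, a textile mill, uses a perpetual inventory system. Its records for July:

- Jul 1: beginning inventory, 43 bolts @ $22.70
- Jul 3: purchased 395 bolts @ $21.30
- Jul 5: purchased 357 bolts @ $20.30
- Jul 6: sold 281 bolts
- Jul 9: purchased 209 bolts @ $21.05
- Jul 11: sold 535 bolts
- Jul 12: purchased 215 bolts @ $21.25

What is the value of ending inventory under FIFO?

Jul 6, 281 sold [FIFO — oldest first]: 43 @ $22.70 + 238 @ $21.30 = $6,045.50
Jul 11, 535 sold [FIFO — oldest first]: 157 @ $21.30 + 357 @ $20.30 + 21 @ $21.05 = $11,033.25
Total COGS = $6,045.50 + $11,033.25 = $17,078.75
Ending inventory: 188 @ $21.05 + 215 @ $21.25 = $8,526.15

Ending inventory = $8,526.15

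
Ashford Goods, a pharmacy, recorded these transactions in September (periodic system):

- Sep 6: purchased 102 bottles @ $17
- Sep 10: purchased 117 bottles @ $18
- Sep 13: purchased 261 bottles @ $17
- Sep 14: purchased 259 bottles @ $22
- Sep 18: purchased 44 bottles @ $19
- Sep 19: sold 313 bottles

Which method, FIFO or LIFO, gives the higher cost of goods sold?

LIFO

FIFO COGS: 102 @ $17 + 117 @ $18 + 94 @ $17 = $5,438
LIFO COGS: 44 @ $19 + 259 @ $22 + 10 @ $17 = $6,704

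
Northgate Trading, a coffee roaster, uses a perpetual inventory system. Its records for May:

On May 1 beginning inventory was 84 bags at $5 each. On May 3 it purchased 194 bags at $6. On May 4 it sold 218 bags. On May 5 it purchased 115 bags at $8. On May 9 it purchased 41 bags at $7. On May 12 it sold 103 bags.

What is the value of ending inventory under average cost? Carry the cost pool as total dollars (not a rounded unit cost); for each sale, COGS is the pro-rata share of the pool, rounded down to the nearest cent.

Ending inventory = $810.30

After May 1: 84 on hand, pool $420.00 (≈ $5.0000 each)
After May 3: 278 on hand, pool $1,584.00 (≈ $5.6978 each)
May 4, sell 218: 218/278 × $1,584.00 → $1,242.12
After May 5: 175 on hand, pool $1,261.88 (≈ $7.2107 each)
After May 9: 216 on hand, pool $1,548.88 (≈ $7.1707 each)
May 12, sell 103: 103/216 × $1,548.88 → $738.58
Total COGS = $1,242.12 + $738.58 = $1,980.70
Ending inventory (cost pool remaining) = $810.30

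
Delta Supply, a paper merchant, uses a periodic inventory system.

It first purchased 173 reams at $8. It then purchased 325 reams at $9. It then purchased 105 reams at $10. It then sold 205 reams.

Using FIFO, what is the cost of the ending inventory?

Sale 1 (205) [FIFO — oldest first]: 173 @ $8 + 32 @ $9 = $1,672
Ending inventory: 293 @ $9 + 105 @ $10 = $3,687
Check: goods available $5,359 = COGS $1,672 + ending $3,687

Ending inventory = $3,687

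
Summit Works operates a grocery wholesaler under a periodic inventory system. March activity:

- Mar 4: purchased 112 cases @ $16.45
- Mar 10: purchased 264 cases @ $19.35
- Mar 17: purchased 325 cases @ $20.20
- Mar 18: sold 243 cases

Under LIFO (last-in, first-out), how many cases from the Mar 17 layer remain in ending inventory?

82

Mar 18, 243 sold [LIFO — newest first]: 243 @ $20.20 = $4,908.60
Ending inventory: 112 @ $16.45 + 264 @ $19.35 + 82 @ $20.20 = $8,607.20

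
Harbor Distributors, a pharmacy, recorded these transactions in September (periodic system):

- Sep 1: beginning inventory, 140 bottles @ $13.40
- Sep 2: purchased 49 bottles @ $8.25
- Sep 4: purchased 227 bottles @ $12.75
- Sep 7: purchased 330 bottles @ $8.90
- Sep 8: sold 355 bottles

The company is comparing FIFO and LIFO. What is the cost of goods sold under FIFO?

COGS = $4,396.75

FIFO COGS: 140 @ $13.40 + 49 @ $8.25 + 166 @ $12.75 = $4,396.75
LIFO COGS: 330 @ $8.90 + 25 @ $12.75 = $3,255.75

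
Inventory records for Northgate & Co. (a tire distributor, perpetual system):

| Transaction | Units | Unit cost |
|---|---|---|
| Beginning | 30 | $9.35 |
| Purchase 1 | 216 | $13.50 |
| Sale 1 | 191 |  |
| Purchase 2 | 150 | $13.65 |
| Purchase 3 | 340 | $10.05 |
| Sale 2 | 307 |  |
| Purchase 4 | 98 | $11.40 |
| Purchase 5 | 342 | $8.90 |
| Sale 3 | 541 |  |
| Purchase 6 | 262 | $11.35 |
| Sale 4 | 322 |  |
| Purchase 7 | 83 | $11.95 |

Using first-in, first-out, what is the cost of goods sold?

COGS = $14,921.75

Sale 1 (191) [FIFO — oldest first]: 30 @ $9.35 + 161 @ $13.50 = $2,454.00
Sale 2 (307) [FIFO — oldest first]: 55 @ $13.50 + 150 @ $13.65 + 102 @ $10.05 = $3,815.10
Sale 3 (541) [FIFO — oldest first]: 238 @ $10.05 + 98 @ $11.40 + 205 @ $8.90 = $5,333.60
Sale 4 (322) [FIFO — oldest first]: 137 @ $8.90 + 185 @ $11.35 = $3,319.05
Total COGS = $2,454.00 + $3,815.10 + $5,333.60 + $3,319.05 = $14,921.75
Ending inventory: 77 @ $11.35 + 83 @ $11.95 = $1,865.80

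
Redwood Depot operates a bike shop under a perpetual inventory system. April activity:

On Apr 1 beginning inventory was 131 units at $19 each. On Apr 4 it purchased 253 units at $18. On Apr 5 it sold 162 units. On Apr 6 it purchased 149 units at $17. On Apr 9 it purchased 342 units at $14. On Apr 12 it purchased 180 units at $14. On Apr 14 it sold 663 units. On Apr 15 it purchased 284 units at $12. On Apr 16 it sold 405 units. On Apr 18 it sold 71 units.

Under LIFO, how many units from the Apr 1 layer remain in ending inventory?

38

Apr 5, 162 sold [LIFO — newest first]: 162 @ $18 = $2,916
Apr 14, 663 sold [LIFO — newest first]: 180 @ $14 + 342 @ $14 + 141 @ $17 = $9,705
Apr 16, 405 sold [LIFO — newest first]: 284 @ $12 + 8 @ $17 + 91 @ $18 + 22 @ $19 = $5,600
Apr 18, 71 sold [LIFO — newest first]: 71 @ $19 = $1,349
Total COGS = $2,916 + $9,705 + $5,600 + $1,349 = $19,570
Ending inventory: 38 @ $19 = $722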